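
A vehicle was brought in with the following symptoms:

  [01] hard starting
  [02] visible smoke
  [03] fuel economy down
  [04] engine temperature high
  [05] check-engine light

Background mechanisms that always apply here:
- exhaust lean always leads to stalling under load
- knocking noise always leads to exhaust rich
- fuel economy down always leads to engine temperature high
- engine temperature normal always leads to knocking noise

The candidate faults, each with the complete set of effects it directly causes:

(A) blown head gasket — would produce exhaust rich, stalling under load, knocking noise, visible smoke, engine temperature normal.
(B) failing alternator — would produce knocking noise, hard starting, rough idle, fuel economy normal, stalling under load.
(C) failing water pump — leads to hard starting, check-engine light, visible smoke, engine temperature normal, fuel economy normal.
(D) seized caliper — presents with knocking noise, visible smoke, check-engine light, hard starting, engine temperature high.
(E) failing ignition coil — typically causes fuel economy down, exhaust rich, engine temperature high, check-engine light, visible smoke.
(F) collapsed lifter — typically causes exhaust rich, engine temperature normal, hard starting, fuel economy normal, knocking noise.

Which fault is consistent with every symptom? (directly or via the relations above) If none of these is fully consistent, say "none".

none

Testing each hypothesis:
(A) blown head gasket — hard starting -; visible smoke +; fuel economy down -; engine temperature high -; check-engine light -
(B) failing alternator — hard starting +; visible smoke -; fuel economy down -; engine temperature high -; check-engine light -
(C) failing water pump — hard starting +; visible smoke +; fuel economy down -; engine temperature high -; check-engine light +
(D) seized caliper — hard starting +; visible smoke +; fuel economy down -; engine temperature high +; check-engine light +
(E) failing ignition coil — does not account for hard starting
(F) collapsed lifter — fails on visible smoke, fuel economy down, engine temperature high, check-engine light (predicts fuel economy normal, not fuel economy down; predicts engine temperature normal, not engine temperature high)
Every candidate fails on at least one observation.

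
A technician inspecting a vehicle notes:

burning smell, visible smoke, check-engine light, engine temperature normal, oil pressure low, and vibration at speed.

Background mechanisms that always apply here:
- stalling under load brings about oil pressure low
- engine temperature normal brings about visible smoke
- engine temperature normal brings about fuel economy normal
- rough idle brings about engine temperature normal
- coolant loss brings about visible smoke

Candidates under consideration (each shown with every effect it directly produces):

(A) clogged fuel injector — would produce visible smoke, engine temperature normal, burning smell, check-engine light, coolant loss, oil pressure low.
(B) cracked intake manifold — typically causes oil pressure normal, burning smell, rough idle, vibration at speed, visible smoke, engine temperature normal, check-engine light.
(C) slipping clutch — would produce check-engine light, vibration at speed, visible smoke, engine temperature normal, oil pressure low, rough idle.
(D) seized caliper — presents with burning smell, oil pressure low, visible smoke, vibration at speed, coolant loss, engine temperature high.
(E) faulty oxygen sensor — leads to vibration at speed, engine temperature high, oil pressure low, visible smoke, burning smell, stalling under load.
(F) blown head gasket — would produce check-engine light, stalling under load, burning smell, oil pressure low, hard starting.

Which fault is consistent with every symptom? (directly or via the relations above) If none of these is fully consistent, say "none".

none

Testing each hypothesis:
(A) clogged fuel injector — burning smell yes; visible smoke yes; check-engine light yes; engine temperature normal yes; oil pressure low yes; vibration at speed NO
(B) cracked intake manifold — burning smell yes; visible smoke yes; check-engine light yes; engine temperature normal yes; oil pressure low NO; vibration at speed yes
(C) slipping clutch — burning smell NO; visible smoke yes; check-engine light yes; engine temperature normal yes; oil pressure low yes; vibration at speed yes
(D) seized caliper — burning smell yes; visible smoke yes; check-engine light NO; engine temperature normal NO; oil pressure low yes; vibration at speed yes
(E) faulty oxygen sensor — fails on check-engine light, engine temperature normal (predicts engine temperature high, not engine temperature normal)
(F) blown head gasket — burning smell yes; visible smoke NO; check-engine light yes; engine temperature normal NO; oil pressure low yes; vibration at speed NO
No candidate is consistent with all observations.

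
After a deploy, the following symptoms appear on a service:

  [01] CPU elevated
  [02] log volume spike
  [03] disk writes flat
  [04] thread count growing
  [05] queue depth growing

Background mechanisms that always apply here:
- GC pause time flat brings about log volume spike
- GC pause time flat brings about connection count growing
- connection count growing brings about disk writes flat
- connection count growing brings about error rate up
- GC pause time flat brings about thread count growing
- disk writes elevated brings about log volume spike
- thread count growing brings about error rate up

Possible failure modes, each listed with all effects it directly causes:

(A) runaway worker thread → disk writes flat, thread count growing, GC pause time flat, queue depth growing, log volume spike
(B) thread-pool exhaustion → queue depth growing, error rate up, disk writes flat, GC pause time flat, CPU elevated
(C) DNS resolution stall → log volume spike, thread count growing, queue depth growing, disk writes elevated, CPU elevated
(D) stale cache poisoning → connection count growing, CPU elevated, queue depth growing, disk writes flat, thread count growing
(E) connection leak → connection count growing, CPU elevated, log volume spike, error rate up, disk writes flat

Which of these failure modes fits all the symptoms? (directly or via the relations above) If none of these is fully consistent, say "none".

B

Checking each candidate against the observations:
(A) runaway worker thread — CPU elevated NO; log volume spike yes; disk writes flat yes; thread count growing yes; queue depth growing yes
(B) thread-pool exhaustion — CPU elevated yes; log volume spike yes (by GC pause time flat → log volume spike); disk writes flat yes; thread count growing yes (by GC pause time flat → thread count growing); queue depth growing yes
(C) DNS resolution stall — CPU elevated yes; log volume spike yes; disk writes flat NO; thread count growing yes; queue depth growing yes
(D) stale cache poisoning — does not account for log volume spike
(E) connection leak — CPU elevated yes; log volume spike yes; disk writes flat yes; thread count growing NO; queue depth growing NO
(B) is the only candidate with no mismatches.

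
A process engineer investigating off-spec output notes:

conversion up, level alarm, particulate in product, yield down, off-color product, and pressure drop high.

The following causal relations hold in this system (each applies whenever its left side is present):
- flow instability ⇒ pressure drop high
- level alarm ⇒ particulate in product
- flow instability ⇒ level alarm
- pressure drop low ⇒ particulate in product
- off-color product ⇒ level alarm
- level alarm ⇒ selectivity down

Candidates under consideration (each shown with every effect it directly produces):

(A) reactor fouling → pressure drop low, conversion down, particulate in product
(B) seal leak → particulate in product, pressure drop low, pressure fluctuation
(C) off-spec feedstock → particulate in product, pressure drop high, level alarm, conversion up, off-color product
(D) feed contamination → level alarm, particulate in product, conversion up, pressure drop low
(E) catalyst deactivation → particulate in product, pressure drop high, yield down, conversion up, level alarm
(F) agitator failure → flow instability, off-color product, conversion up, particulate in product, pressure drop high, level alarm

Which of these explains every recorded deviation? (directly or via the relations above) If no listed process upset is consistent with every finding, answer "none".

Checking each candidate against the observations:
(A) reactor fouling — conversion up -; level alarm -; particulate in product +; yield down -; off-color product -; pressure drop high -
(B) seal leak — conversion up -; level alarm -; particulate in product +; yield down -; off-color product -; pressure drop high -
(C) off-spec feedstock — does not account for yield down
(D) feed contamination — conversion up +; level alarm +; particulate in product +; yield down -; off-color product -; pressure drop high -
(E) catalyst deactivation — conversion up +; level alarm +; particulate in product +; yield down +; off-color product -; pressure drop high +
(F) agitator failure — conversion up +; level alarm +; particulate in product +; yield down -; off-color product +; pressure drop high +
Every candidate fails on at least one observation.

none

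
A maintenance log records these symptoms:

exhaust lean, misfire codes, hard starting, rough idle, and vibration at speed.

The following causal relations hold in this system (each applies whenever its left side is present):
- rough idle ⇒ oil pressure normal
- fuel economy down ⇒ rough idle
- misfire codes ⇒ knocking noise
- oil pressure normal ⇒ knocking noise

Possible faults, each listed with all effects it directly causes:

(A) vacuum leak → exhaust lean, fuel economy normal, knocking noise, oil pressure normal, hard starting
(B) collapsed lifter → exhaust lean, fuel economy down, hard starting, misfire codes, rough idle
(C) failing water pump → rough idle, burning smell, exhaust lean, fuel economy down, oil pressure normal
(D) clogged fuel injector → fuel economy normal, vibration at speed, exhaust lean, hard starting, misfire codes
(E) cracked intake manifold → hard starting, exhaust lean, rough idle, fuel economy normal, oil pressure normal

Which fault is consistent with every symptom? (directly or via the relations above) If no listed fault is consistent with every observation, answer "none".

Per-candidate check:
(A) vacuum leak — does not account for misfire codes, rough idle, vibration at speed
(B) collapsed lifter — exhaust lean match; misfire codes match; hard starting match; rough idle match; vibration at speed miss
(C) failing water pump — does not account for misfire codes, hard starting, vibration at speed
(D) clogged fuel injector — does not account for rough idle
(E) cracked intake manifold — does not account for misfire codes, vibration at speed
No candidate is consistent with all observations.

none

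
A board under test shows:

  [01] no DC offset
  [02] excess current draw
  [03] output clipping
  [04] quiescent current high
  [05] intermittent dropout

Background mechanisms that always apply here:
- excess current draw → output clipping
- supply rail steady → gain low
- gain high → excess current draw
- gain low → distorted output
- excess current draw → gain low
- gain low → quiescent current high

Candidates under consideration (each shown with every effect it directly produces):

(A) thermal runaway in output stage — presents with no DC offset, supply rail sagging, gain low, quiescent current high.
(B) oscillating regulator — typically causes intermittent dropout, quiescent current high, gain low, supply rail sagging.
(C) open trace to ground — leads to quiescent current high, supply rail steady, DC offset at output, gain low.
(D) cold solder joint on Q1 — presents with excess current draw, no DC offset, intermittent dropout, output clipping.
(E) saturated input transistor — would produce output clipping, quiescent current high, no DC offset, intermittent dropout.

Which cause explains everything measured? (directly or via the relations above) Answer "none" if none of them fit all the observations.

For each candidate, compare predicted effects to what was observed:
(A) thermal runaway in output stage — no DC offset match; excess current draw miss; output clipping miss; quiescent current high match; intermittent dropout miss
(B) oscillating regulator — does not account for no DC offset, excess current draw, output clipping
(C) open trace to ground — no DC offset miss; excess current draw miss; output clipping miss; quiescent current high match; intermittent dropout miss
(D) cold solder joint on Q1 — no DC offset match; excess current draw match; output clipping match; quiescent current high match (via excess current draw → gain low → quiescent current high); intermittent dropout match
(E) saturated input transistor — does not account for excess current draw
(D) is the only candidate with no mismatches.

D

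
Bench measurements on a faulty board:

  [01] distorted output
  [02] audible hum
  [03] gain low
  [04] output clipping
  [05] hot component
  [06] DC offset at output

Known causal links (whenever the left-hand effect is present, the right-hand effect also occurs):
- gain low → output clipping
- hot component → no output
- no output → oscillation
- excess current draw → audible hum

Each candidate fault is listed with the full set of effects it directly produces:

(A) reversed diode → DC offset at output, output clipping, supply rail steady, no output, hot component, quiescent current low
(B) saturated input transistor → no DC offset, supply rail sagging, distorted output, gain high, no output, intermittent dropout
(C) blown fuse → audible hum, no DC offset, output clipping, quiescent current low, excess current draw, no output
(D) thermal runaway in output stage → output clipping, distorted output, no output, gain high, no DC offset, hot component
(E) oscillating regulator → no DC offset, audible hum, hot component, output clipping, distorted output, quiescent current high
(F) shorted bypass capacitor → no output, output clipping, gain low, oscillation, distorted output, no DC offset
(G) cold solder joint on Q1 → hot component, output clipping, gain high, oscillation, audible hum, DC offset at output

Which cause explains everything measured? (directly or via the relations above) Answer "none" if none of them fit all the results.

none

Per-candidate check:
(A) reversed diode — does not account for distorted output, audible hum, gain low
(B) saturated input transistor — fails on audible hum, gain low, output clipping, hot component, DC offset at output (predicts gain high, not gain low; predicts no DC offset, not DC offset at output)
(C) blown fuse — distorted output NO; audible hum yes; gain low NO; output clipping yes; hot component NO; DC offset at output NO
(D) thermal runaway in output stage — distorted output yes; audible hum NO; gain low NO; output clipping yes; hot component yes; DC offset at output NO
(E) oscillating regulator — fails on gain low, DC offset at output (predicts no DC offset, not DC offset at output)
(F) shorted bypass capacitor — distorted output yes; audible hum NO; gain low yes; output clipping yes; hot component NO; DC offset at output NO
(G) cold solder joint on Q1 — distorted output NO; audible hum yes; gain low NO; output clipping yes; hot component yes; DC offset at output yes
No candidate is consistent with all observations.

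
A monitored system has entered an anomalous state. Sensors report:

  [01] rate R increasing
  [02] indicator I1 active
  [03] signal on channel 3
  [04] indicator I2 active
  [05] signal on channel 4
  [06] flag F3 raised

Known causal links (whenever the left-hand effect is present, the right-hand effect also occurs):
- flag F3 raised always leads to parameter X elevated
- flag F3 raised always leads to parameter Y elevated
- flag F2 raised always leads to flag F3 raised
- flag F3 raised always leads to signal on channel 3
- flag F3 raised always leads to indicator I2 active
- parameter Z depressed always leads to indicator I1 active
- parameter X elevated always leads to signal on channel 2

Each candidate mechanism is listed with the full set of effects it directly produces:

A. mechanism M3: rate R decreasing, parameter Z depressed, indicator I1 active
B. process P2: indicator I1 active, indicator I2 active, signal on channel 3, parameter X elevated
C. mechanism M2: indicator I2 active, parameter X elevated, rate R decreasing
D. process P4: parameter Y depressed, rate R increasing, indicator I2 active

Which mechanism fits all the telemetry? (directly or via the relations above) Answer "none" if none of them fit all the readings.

For each candidate, compare predicted effects to what was observed:
(A) mechanism M3 — fails on rate R increasing, signal on channel 3, indicator I2 active, signal on channel 4, flag F3 raised (predicts rate R decreasing, not rate R increasing)
(B) process P2 — does not account for rate R increasing, signal on channel 4, flag F3 raised
(C) mechanism M2 — rate R increasing ✗; indicator I1 active ✗; signal on channel 3 ✗; indicator I2 active ✓; signal on channel 4 ✗; flag F3 raised ✗
(D) process P4 — does not account for indicator I1 active, signal on channel 3, signal on channel 4, flag F3 raised
Every candidate fails on at least one observation.

none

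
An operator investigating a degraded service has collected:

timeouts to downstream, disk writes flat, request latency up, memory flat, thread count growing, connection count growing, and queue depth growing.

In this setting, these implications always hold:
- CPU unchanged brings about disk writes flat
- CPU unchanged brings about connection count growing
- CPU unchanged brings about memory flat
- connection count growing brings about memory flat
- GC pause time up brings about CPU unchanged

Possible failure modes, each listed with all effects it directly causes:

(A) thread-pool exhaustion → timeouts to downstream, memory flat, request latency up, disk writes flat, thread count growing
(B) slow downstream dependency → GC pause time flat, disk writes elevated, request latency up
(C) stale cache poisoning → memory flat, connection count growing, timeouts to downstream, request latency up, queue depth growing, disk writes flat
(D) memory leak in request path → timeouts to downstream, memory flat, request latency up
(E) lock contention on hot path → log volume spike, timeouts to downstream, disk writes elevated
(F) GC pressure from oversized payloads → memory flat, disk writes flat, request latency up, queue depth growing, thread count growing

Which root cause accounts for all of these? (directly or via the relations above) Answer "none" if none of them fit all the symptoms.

none

For each candidate, compare predicted effects to what was observed:
(A) thread-pool exhaustion — does not account for connection count growing, queue depth growing
(B) slow downstream dependency — timeouts to downstream miss; disk writes flat miss; request latency up match; memory flat miss; thread count growing miss; connection count growing miss; queue depth growing miss
(C) stale cache poisoning — timeouts to downstream match; disk writes flat match; request latency up match; memory flat match; thread count growing miss; connection count growing match; queue depth growing match
(D) memory leak in request path — timeouts to downstream match; disk writes flat miss; request latency up match; memory flat match; thread count growing miss; connection count growing miss; queue depth growing miss
(E) lock contention on hot path — timeouts to downstream match; disk writes flat miss; request latency up miss; memory flat miss; thread count growing miss; connection count growing miss; queue depth growing miss
(F) GC pressure from oversized payloads — timeouts to downstream miss; disk writes flat match; request latency up match; memory flat match; thread count growing match; connection count growing miss; queue depth growing match
Every candidate fails on at least one observation.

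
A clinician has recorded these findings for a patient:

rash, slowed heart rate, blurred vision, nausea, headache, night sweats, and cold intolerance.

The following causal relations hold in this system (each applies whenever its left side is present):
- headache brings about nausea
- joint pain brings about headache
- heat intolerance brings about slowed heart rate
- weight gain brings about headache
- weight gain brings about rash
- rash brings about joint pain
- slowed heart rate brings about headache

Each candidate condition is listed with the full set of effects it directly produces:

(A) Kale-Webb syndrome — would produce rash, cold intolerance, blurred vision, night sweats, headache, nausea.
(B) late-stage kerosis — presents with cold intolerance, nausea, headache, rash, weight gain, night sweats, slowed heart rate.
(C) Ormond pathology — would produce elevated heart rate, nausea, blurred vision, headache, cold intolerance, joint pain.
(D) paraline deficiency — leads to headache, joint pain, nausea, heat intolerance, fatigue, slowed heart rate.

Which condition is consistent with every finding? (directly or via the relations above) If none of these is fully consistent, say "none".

Per-candidate check:
(A) Kale-Webb syndrome — does not account for slowed heart rate
(B) late-stage kerosis — rash yes; slowed heart rate yes; blurred vision NO; nausea yes; headache yes; night sweats yes; cold intolerance yes
(C) Ormond pathology — rash NO; slowed heart rate NO; blurred vision yes; nausea yes; headache yes; night sweats NO; cold intolerance yes
(D) paraline deficiency — rash NO; slowed heart rate yes; blurred vision NO; nausea yes; headache yes; night sweats NO; cold intolerance NO
No candidate is consistent with all observations.

none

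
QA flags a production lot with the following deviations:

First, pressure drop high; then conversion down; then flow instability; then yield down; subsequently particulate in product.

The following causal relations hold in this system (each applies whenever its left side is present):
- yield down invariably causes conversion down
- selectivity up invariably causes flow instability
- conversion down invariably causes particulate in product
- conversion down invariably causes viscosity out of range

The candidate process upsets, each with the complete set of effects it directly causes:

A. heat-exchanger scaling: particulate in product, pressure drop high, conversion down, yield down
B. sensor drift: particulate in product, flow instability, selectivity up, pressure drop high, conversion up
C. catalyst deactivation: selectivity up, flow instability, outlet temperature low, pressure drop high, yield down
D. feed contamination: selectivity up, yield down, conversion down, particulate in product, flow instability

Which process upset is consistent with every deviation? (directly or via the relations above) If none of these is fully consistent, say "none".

C

Per-candidate check:
(A) heat-exchanger scaling — does not account for flow instability
(B) sensor drift — fails on conversion down, yield down (predicts conversion up, not conversion down)
(C) catalyst deactivation — accounts for every observation (conversion down via yield down → conversion down)
(D) feed contamination — pressure drop high NO; conversion down yes; flow instability yes; yield down yes; particulate in product yes
(C) alone accounts for all the evidence.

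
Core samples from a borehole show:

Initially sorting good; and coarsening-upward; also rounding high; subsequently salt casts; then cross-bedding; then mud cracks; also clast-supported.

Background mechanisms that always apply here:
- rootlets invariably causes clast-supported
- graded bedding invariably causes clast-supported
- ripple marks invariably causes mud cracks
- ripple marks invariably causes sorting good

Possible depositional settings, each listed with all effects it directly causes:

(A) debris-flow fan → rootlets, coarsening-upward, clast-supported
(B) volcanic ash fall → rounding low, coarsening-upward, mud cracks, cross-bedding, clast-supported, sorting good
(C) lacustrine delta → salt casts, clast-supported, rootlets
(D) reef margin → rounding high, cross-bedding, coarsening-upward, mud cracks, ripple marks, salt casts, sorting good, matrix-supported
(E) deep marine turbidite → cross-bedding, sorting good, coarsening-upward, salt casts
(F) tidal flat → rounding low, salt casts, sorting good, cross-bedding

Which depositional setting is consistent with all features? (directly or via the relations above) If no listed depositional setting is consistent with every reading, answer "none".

none

For each candidate, compare predicted effects to what was observed:
(A) debris-flow fan — does not account for sorting good, rounding high, salt casts, cross-bedding, mud cracks
(B) volcanic ash fall — sorting good ✓; coarsening-upward ✓; rounding high ✗; salt casts ✗; cross-bedding ✓; mud cracks ✓; clast-supported ✓
(C) lacustrine delta — does not account for sorting good, coarsening-upward, rounding high, cross-bedding, mud cracks
(D) reef margin — sorting good ✓; coarsening-upward ✓; rounding high ✓; salt casts ✓; cross-bedding ✓; mud cracks ✓; clast-supported ✗
(E) deep marine turbidite — sorting good ✓; coarsening-upward ✓; rounding high ✗; salt casts ✓; cross-bedding ✓; mud cracks ✗; clast-supported ✗
(F) tidal flat — sorting good ✓; coarsening-upward ✗; rounding high ✗; salt casts ✓; cross-bedding ✓; mud cracks ✗; clast-supported ✗
Every candidate fails on at least one observation.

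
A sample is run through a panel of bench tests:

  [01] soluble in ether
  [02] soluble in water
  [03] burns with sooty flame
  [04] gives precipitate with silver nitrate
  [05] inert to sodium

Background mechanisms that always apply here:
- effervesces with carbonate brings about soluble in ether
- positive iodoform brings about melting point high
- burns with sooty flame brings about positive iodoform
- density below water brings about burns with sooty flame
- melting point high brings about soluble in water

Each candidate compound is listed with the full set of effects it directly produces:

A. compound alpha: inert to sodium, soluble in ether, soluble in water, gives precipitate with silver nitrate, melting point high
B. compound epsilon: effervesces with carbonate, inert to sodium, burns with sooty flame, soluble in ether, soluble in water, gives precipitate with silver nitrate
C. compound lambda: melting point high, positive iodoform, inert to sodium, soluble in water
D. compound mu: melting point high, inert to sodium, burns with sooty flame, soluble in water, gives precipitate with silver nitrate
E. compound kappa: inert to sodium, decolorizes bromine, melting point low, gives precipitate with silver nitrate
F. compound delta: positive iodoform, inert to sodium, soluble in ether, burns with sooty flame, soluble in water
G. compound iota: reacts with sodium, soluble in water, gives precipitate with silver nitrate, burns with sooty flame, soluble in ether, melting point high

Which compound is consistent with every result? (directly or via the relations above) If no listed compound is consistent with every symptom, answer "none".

B

Testing each hypothesis:
(A) compound alpha — soluble in ether yes; soluble in water yes; burns with sooty flame NO; gives precipitate with silver nitrate yes; inert to sodium yes
(B) compound epsilon — soluble in ether yes; soluble in water yes; burns with sooty flame yes; gives precipitate with silver nitrate yes; inert to sodium yes
(C) compound lambda — does not account for soluble in ether, burns with sooty flame, gives precipitate with silver nitrate
(D) compound mu — does not account for soluble in ether
(E) compound kappa — soluble in ether NO; soluble in water NO; burns with sooty flame NO; gives precipitate with silver nitrate yes; inert to sodium yes
(F) compound delta — soluble in ether yes; soluble in water yes; burns with sooty flame yes; gives precipitate with silver nitrate NO; inert to sodium yes
(G) compound iota — soluble in ether yes; soluble in water yes; burns with sooty flame yes; gives precipitate with silver nitrate yes; inert to sodium NO
(B) alone accounts for all the evidence.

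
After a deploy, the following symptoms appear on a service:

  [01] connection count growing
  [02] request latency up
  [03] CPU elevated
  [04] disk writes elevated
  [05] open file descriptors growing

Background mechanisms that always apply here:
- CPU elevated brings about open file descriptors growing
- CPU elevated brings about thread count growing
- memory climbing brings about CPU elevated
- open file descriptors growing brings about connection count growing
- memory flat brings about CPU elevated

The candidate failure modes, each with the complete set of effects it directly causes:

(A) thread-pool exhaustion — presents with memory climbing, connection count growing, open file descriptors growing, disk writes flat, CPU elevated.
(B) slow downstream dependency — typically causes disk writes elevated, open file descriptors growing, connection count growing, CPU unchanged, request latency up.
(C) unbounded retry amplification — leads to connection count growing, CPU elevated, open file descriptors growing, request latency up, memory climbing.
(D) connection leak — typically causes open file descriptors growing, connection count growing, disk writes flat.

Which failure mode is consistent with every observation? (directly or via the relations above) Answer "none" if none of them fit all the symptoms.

For each candidate, compare predicted effects to what was observed:
(A) thread-pool exhaustion — connection count growing yes; request latency up NO; CPU elevated yes; disk writes elevated NO; open file descriptors growing yes
(B) slow downstream dependency — fails on CPU elevated (predicts CPU unchanged, not CPU elevated)
(C) unbounded retry amplification — does not account for disk writes elevated
(D) connection leak — connection count growing yes; request latency up NO; CPU elevated NO; disk writes elevated NO; open file descriptors growing yes
None of the listed candidates fits everything.

none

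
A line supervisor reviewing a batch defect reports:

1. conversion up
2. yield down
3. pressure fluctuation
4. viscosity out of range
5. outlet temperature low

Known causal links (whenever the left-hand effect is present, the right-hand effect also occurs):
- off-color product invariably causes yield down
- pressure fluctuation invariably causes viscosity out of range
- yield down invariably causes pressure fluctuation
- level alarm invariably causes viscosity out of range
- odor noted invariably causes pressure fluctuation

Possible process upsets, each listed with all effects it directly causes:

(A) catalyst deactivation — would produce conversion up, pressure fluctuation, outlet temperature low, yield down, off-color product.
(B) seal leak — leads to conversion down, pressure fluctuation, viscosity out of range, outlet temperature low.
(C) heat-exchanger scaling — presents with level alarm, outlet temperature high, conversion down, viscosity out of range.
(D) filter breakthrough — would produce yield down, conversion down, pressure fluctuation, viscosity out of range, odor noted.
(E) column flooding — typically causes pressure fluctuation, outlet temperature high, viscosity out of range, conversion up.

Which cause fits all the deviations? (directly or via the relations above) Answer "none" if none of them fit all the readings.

A

For each candidate, compare predicted effects to what was observed:
(A) catalyst deactivation — conversion up ✓; yield down ✓; pressure fluctuation ✓; viscosity out of range ✓ (by pressure fluctuation → viscosity out of range); outlet temperature low ✓
(B) seal leak — conversion up ✗; yield down ✗; pressure fluctuation ✓; viscosity out of range ✓; outlet temperature low ✓
(C) heat-exchanger scaling — conversion up ✗; yield down ✗; pressure fluctuation ✗; viscosity out of range ✓; outlet temperature low ✗
(D) filter breakthrough — fails on conversion up, outlet temperature low (predicts conversion down, not conversion up)
(E) column flooding — fails on yield down, outlet temperature low (predicts outlet temperature high, not outlet temperature low)
(A) alone accounts for all the evidence.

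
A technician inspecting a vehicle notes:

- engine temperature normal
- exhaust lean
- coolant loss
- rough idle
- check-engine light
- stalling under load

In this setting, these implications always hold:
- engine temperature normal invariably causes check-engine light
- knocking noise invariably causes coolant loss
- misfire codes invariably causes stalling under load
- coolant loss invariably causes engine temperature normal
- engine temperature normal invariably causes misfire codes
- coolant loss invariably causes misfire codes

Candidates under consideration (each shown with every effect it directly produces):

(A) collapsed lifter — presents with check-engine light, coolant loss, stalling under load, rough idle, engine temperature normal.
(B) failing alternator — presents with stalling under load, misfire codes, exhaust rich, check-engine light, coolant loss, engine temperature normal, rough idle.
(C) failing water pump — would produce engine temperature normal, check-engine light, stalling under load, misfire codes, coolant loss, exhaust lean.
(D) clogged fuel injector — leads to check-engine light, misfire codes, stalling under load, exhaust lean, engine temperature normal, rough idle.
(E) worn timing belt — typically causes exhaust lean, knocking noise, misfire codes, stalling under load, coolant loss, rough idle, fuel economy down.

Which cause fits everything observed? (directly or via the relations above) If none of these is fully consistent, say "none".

E

For each candidate, compare predicted effects to what was observed:
(A) collapsed lifter — does not account for exhaust lean
(B) failing alternator — engine temperature normal +; exhaust lean -; coolant loss +; rough idle +; check-engine light +; stalling under load +
(C) failing water pump — engine temperature normal +; exhaust lean +; coolant loss +; rough idle -; check-engine light +; stalling under load +
(D) clogged fuel injector — engine temperature normal +; exhaust lean +; coolant loss -; rough idle +; check-engine light +; stalling under load +
(E) worn timing belt — engine temperature normal + (through coolant loss → engine temperature normal); exhaust lean +; coolant loss +; rough idle +; check-engine light + (through coolant loss → engine temperature normal → check-engine light); stalling under load +
(E) is the only candidate with no mismatches.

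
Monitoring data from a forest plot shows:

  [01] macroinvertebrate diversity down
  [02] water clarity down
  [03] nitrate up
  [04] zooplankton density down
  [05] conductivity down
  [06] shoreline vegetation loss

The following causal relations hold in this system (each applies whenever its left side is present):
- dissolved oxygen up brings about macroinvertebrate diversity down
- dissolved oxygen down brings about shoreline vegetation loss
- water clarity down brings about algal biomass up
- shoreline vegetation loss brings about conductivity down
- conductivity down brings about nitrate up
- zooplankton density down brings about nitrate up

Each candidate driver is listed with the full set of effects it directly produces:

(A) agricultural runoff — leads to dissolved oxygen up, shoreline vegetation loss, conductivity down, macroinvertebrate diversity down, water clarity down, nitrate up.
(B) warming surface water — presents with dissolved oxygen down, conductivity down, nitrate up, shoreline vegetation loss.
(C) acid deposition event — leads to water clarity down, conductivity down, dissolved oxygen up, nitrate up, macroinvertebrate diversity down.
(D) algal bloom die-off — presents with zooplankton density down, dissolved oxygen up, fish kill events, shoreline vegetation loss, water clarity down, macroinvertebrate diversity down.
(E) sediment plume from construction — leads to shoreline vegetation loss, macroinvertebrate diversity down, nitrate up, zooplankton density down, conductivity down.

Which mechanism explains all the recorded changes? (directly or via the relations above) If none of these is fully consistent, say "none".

D

Checking each candidate against the observations:
(A) agricultural runoff — macroinvertebrate diversity down match; water clarity down match; nitrate up match; zooplankton density down miss; conductivity down match; shoreline vegetation loss match
(B) warming surface water — does not account for macroinvertebrate diversity down, water clarity down, zooplankton density down
(C) acid deposition event — does not account for zooplankton density down, shoreline vegetation loss
(D) algal bloom die-off — accounts for every observation (nitrate up via zooplankton density down → nitrate up)
(E) sediment plume from construction — macroinvertebrate diversity down match; water clarity down miss; nitrate up match; zooplankton density down match; conductivity down match; shoreline vegetation loss match
(D) is the only candidate with no mismatches.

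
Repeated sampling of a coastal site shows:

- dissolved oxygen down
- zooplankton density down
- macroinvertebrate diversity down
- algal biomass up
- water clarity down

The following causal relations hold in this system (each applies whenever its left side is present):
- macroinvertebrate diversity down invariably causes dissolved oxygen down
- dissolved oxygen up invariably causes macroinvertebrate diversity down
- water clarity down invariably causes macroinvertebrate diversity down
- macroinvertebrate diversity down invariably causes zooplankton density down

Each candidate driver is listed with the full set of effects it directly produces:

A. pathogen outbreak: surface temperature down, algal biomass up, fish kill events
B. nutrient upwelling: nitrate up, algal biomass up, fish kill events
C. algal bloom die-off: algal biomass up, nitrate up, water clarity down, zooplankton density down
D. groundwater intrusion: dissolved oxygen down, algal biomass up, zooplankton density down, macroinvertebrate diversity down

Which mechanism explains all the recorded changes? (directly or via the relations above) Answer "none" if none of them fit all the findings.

Checking each candidate against the observations:
(A) pathogen outbreak — does not account for dissolved oxygen down, zooplankton density down, macroinvertebrate diversity down, water clarity down
(B) nutrient upwelling — does not account for dissolved oxygen down, zooplankton density down, macroinvertebrate diversity down, water clarity down
(C) algal bloom die-off — accounts for every observation (dissolved oxygen down by water clarity down → macroinvertebrate diversity down → dissolved oxygen down)
(D) groundwater intrusion — does not account for water clarity down
(C) alone accounts for all the evidence.

C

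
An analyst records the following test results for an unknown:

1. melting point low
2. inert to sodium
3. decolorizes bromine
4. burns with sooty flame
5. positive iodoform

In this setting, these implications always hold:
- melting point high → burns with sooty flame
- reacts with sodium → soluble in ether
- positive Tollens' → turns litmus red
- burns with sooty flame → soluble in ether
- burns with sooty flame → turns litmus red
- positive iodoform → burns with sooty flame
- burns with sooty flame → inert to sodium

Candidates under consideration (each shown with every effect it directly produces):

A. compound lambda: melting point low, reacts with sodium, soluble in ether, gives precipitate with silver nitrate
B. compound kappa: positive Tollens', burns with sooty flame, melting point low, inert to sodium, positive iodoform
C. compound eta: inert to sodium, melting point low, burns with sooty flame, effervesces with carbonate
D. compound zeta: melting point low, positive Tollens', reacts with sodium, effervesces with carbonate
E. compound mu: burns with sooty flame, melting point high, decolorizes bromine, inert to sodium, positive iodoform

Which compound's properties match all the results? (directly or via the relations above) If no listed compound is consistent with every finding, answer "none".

none

Per-candidate check:
(A) compound lambda — fails on inert to sodium, decolorizes bromine, burns with sooty flame, positive iodoform (predicts reacts with sodium, not inert to sodium)
(B) compound kappa — does not account for decolorizes bromine
(C) compound eta — melting point low match; inert to sodium match; decolorizes bromine miss; burns with sooty flame match; positive iodoform miss
(D) compound zeta — fails on inert to sodium, decolorizes bromine, burns with sooty flame, positive iodoform (predicts reacts with sodium, not inert to sodium)
(E) compound mu — melting point low miss; inert to sodium match; decolorizes bromine match; burns with sooty flame match; positive iodoform match
No candidate is consistent with all observations.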